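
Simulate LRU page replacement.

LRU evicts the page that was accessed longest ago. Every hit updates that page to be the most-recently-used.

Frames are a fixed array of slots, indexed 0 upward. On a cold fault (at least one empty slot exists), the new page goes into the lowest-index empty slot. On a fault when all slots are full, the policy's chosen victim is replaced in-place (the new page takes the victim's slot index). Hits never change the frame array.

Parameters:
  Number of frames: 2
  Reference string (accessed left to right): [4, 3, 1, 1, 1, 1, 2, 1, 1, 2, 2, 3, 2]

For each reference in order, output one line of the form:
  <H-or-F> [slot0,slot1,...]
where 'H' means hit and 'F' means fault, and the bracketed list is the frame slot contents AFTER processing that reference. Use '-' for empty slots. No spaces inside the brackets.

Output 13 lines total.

F [4,-]
F [4,3]
F [1,3]
H [1,3]
H [1,3]
H [1,3]
F [1,2]
H [1,2]
H [1,2]
H [1,2]
H [1,2]
F [3,2]
H [3,2]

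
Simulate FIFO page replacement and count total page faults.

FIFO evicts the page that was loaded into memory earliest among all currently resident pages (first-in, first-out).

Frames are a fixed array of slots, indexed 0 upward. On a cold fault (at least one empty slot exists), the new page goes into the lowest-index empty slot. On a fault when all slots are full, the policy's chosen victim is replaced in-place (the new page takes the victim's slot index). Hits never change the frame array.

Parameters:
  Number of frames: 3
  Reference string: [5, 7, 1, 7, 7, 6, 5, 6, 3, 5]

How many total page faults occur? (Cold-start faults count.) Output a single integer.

Step 0: ref 5 → FAULT, frames=[5,-,-]
Step 1: ref 7 → FAULT, frames=[5,7,-]
Step 2: ref 1 → FAULT, frames=[5,7,1]
Step 3: ref 7 → HIT, frames=[5,7,1]
Step 4: ref 7 → HIT, frames=[5,7,1]
Step 5: ref 6 → FAULT (evict 5), frames=[6,7,1]
Step 6: ref 5 → FAULT (evict 7), frames=[6,5,1]
Step 7: ref 6 → HIT, frames=[6,5,1]
Step 8: ref 3 → FAULT (evict 1), frames=[6,5,3]
Step 9: ref 5 → HIT, frames=[6,5,3]
Total faults: 6

Answer: 6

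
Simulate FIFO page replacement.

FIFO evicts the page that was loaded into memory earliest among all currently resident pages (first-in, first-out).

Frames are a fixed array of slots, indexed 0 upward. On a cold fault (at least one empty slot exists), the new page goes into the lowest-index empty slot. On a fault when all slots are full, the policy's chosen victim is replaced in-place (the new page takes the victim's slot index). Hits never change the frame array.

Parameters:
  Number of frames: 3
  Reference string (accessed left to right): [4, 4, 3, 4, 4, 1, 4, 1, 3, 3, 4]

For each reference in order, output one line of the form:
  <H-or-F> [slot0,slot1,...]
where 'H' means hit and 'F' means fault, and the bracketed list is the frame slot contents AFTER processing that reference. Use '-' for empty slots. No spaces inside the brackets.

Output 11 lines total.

F [4,-,-]
H [4,-,-]
F [4,3,-]
H [4,3,-]
H [4,3,-]
F [4,3,1]
H [4,3,1]
H [4,3,1]
H [4,3,1]
H [4,3,1]
H [4,3,1]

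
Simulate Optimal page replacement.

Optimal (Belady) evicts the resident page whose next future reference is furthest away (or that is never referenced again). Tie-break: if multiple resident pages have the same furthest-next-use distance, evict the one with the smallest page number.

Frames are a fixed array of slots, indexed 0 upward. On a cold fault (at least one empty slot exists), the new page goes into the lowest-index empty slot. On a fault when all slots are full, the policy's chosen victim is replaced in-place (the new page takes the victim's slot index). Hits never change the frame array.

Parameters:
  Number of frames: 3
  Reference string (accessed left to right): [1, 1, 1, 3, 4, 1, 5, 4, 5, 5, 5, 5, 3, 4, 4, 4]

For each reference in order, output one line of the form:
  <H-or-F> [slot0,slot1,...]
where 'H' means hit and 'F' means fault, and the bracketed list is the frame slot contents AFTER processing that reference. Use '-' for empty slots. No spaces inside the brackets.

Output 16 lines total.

F [1,-,-]
H [1,-,-]
H [1,-,-]
F [1,3,-]
F [1,3,4]
H [1,3,4]
F [5,3,4]
H [5,3,4]
H [5,3,4]
H [5,3,4]
H [5,3,4]
H [5,3,4]
H [5,3,4]
H [5,3,4]
H [5,3,4]
H [5,3,4]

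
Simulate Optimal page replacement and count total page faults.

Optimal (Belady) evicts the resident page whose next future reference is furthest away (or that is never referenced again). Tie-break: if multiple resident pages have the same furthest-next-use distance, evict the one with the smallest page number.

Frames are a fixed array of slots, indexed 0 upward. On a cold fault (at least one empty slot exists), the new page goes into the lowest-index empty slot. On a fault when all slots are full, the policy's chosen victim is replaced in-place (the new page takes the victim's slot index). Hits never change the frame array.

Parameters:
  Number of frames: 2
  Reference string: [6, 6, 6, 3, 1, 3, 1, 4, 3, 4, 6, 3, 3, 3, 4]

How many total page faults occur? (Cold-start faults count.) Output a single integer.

Answer: 6

Derivation:
Step 0: ref 6 → FAULT, frames=[6,-]
Step 1: ref 6 → HIT, frames=[6,-]
Step 2: ref 6 → HIT, frames=[6,-]
Step 3: ref 3 → FAULT, frames=[6,3]
Step 4: ref 1 → FAULT (evict 6), frames=[1,3]
Step 5: ref 3 → HIT, frames=[1,3]
Step 6: ref 1 → HIT, frames=[1,3]
Step 7: ref 4 → FAULT (evict 1), frames=[4,3]
Step 8: ref 3 → HIT, frames=[4,3]
Step 9: ref 4 → HIT, frames=[4,3]
Step 10: ref 6 → FAULT (evict 4), frames=[6,3]
Step 11: ref 3 → HIT, frames=[6,3]
Step 12: ref 3 → HIT, frames=[6,3]
Step 13: ref 3 → HIT, frames=[6,3]
Step 14: ref 4 → FAULT (evict 3), frames=[6,4]
Total faults: 6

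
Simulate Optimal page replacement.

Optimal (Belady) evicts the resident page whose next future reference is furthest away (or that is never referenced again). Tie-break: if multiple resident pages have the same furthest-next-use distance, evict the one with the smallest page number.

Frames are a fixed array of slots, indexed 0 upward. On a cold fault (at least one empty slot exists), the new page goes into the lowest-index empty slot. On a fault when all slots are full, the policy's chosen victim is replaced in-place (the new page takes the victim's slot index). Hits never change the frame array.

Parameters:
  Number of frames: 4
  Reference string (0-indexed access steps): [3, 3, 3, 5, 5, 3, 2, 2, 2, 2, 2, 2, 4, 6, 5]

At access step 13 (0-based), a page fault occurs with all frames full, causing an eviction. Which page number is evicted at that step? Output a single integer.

Step 0: ref 3 -> FAULT, frames=[3,-,-,-]
Step 1: ref 3 -> HIT, frames=[3,-,-,-]
Step 2: ref 3 -> HIT, frames=[3,-,-,-]
Step 3: ref 5 -> FAULT, frames=[3,5,-,-]
Step 4: ref 5 -> HIT, frames=[3,5,-,-]
Step 5: ref 3 -> HIT, frames=[3,5,-,-]
Step 6: ref 2 -> FAULT, frames=[3,5,2,-]
Step 7: ref 2 -> HIT, frames=[3,5,2,-]
Step 8: ref 2 -> HIT, frames=[3,5,2,-]
Step 9: ref 2 -> HIT, frames=[3,5,2,-]
Step 10: ref 2 -> HIT, frames=[3,5,2,-]
Step 11: ref 2 -> HIT, frames=[3,5,2,-]
Step 12: ref 4 -> FAULT, frames=[3,5,2,4]
Step 13: ref 6 -> FAULT, evict 2, frames=[3,5,6,4]
At step 13: evicted page 2

Answer: 2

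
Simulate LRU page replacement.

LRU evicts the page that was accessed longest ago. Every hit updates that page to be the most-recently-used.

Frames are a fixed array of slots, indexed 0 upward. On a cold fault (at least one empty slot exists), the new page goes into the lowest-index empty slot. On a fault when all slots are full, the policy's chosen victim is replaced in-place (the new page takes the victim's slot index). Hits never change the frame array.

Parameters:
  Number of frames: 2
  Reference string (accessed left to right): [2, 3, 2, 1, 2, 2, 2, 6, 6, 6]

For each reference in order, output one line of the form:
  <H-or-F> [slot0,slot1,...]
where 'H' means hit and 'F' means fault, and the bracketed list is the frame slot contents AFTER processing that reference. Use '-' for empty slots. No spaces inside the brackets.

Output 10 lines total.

F [2,-]
F [2,3]
H [2,3]
F [2,1]
H [2,1]
H [2,1]
H [2,1]
F [2,6]
H [2,6]
H [2,6]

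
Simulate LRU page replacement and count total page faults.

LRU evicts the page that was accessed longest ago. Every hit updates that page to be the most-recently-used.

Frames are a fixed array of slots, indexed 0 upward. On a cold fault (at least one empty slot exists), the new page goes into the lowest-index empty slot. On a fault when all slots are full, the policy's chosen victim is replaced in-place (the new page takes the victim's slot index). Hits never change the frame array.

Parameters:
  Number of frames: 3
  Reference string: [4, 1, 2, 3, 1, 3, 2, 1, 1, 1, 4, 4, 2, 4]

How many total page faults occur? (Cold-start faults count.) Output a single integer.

Step 0: ref 4 → FAULT, frames=[4,-,-]
Step 1: ref 1 → FAULT, frames=[4,1,-]
Step 2: ref 2 → FAULT, frames=[4,1,2]
Step 3: ref 3 → FAULT (evict 4), frames=[3,1,2]
Step 4: ref 1 → HIT, frames=[3,1,2]
Step 5: ref 3 → HIT, frames=[3,1,2]
Step 6: ref 2 → HIT, frames=[3,1,2]
Step 7: ref 1 → HIT, frames=[3,1,2]
Step 8: ref 1 → HIT, frames=[3,1,2]
Step 9: ref 1 → HIT, frames=[3,1,2]
Step 10: ref 4 → FAULT (evict 3), frames=[4,1,2]
Step 11: ref 4 → HIT, frames=[4,1,2]
Step 12: ref 2 → HIT, frames=[4,1,2]
Step 13: ref 4 → HIT, frames=[4,1,2]
Total faults: 5

Answer: 5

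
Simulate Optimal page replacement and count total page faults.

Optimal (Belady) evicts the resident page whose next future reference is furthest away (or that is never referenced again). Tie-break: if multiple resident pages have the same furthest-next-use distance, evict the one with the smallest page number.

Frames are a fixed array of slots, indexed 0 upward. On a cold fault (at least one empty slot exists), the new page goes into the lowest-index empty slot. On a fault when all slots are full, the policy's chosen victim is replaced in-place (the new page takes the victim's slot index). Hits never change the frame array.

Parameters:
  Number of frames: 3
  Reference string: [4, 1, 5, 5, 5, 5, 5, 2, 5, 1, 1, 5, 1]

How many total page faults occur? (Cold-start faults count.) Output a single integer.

Step 0: ref 4 → FAULT, frames=[4,-,-]
Step 1: ref 1 → FAULT, frames=[4,1,-]
Step 2: ref 5 → FAULT, frames=[4,1,5]
Step 3: ref 5 → HIT, frames=[4,1,5]
Step 4: ref 5 → HIT, frames=[4,1,5]
Step 5: ref 5 → HIT, frames=[4,1,5]
Step 6: ref 5 → HIT, frames=[4,1,5]
Step 7: ref 2 → FAULT (evict 4), frames=[2,1,5]
Step 8: ref 5 → HIT, frames=[2,1,5]
Step 9: ref 1 → HIT, frames=[2,1,5]
Step 10: ref 1 → HIT, frames=[2,1,5]
Step 11: ref 5 → HIT, frames=[2,1,5]
Step 12: ref 1 → HIT, frames=[2,1,5]
Total faults: 4

Answer: 4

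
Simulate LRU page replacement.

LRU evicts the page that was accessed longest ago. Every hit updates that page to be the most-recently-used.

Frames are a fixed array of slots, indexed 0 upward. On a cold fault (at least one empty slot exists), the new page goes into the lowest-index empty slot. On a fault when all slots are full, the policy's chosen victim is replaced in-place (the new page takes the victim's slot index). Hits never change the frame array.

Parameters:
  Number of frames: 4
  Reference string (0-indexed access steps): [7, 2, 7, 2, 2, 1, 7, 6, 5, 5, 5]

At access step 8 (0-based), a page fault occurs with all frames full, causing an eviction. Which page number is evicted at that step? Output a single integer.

Step 0: ref 7 -> FAULT, frames=[7,-,-,-]
Step 1: ref 2 -> FAULT, frames=[7,2,-,-]
Step 2: ref 7 -> HIT, frames=[7,2,-,-]
Step 3: ref 2 -> HIT, frames=[7,2,-,-]
Step 4: ref 2 -> HIT, frames=[7,2,-,-]
Step 5: ref 1 -> FAULT, frames=[7,2,1,-]
Step 6: ref 7 -> HIT, frames=[7,2,1,-]
Step 7: ref 6 -> FAULT, frames=[7,2,1,6]
Step 8: ref 5 -> FAULT, evict 2, frames=[7,5,1,6]
At step 8: evicted page 2

Answer: 2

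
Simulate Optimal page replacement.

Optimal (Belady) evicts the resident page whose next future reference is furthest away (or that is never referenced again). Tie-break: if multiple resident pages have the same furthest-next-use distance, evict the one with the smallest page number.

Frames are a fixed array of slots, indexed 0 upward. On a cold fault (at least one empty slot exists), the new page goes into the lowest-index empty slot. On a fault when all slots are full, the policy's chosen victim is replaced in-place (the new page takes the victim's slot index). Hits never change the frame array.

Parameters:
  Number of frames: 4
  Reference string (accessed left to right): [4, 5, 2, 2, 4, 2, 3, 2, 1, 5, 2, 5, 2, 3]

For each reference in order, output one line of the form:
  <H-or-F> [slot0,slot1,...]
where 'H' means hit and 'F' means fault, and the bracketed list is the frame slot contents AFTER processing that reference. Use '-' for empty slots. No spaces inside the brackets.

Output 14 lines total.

F [4,-,-,-]
F [4,5,-,-]
F [4,5,2,-]
H [4,5,2,-]
H [4,5,2,-]
H [4,5,2,-]
F [4,5,2,3]
H [4,5,2,3]
F [1,5,2,3]
H [1,5,2,3]
H [1,5,2,3]
H [1,5,2,3]
H [1,5,2,3]
H [1,5,2,3]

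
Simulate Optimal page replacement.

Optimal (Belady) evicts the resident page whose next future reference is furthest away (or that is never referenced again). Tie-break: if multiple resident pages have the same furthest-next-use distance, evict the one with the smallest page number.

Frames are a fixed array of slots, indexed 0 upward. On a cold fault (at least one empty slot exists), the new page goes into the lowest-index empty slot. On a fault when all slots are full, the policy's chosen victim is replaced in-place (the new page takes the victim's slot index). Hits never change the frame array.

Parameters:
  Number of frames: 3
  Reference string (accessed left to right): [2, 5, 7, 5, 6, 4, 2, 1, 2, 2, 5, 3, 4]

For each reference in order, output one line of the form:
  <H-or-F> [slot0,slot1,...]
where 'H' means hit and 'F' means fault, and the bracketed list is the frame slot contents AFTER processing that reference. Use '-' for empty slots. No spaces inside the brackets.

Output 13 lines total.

F [2,-,-]
F [2,5,-]
F [2,5,7]
H [2,5,7]
F [2,5,6]
F [2,5,4]
H [2,5,4]
F [2,5,1]
H [2,5,1]
H [2,5,1]
H [2,5,1]
F [2,5,3]
F [4,5,3]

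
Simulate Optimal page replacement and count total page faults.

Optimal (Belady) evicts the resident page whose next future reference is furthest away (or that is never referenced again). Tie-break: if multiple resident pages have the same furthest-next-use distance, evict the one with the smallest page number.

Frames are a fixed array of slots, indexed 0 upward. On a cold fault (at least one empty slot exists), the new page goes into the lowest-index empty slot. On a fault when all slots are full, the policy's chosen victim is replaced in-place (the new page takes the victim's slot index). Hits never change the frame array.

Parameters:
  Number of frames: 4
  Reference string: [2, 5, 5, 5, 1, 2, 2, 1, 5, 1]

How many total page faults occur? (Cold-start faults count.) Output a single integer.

Answer: 3

Derivation:
Step 0: ref 2 → FAULT, frames=[2,-,-,-]
Step 1: ref 5 → FAULT, frames=[2,5,-,-]
Step 2: ref 5 → HIT, frames=[2,5,-,-]
Step 3: ref 5 → HIT, frames=[2,5,-,-]
Step 4: ref 1 → FAULT, frames=[2,5,1,-]
Step 5: ref 2 → HIT, frames=[2,5,1,-]
Step 6: ref 2 → HIT, frames=[2,5,1,-]
Step 7: ref 1 → HIT, frames=[2,5,1,-]
Step 8: ref 5 → HIT, frames=[2,5,1,-]
Step 9: ref 1 → HIT, frames=[2,5,1,-]
Total faults: 3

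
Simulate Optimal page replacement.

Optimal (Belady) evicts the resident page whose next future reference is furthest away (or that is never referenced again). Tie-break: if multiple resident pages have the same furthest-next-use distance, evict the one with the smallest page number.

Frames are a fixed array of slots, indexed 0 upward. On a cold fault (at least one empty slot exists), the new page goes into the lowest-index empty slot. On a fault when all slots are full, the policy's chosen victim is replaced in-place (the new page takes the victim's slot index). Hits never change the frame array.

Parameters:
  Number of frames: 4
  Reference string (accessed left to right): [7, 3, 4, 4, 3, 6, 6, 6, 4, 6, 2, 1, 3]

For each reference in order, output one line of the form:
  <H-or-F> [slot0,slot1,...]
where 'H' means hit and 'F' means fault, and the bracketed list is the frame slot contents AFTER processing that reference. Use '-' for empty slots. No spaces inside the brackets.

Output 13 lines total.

F [7,-,-,-]
F [7,3,-,-]
F [7,3,4,-]
H [7,3,4,-]
H [7,3,4,-]
F [7,3,4,6]
H [7,3,4,6]
H [7,3,4,6]
H [7,3,4,6]
H [7,3,4,6]
F [7,3,2,6]
F [7,3,1,6]
H [7,3,1,6]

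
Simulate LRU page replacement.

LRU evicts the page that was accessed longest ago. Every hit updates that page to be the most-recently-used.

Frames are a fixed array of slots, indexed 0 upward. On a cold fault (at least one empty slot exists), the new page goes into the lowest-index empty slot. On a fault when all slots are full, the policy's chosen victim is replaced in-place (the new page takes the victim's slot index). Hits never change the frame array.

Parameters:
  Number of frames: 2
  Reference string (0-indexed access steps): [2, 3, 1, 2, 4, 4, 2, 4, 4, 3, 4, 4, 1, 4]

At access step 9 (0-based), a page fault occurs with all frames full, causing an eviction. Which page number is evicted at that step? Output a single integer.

Step 0: ref 2 -> FAULT, frames=[2,-]
Step 1: ref 3 -> FAULT, frames=[2,3]
Step 2: ref 1 -> FAULT, evict 2, frames=[1,3]
Step 3: ref 2 -> FAULT, evict 3, frames=[1,2]
Step 4: ref 4 -> FAULT, evict 1, frames=[4,2]
Step 5: ref 4 -> HIT, frames=[4,2]
Step 6: ref 2 -> HIT, frames=[4,2]
Step 7: ref 4 -> HIT, frames=[4,2]
Step 8: ref 4 -> HIT, frames=[4,2]
Step 9: ref 3 -> FAULT, evict 2, frames=[4,3]
At step 9: evicted page 2

Answer: 2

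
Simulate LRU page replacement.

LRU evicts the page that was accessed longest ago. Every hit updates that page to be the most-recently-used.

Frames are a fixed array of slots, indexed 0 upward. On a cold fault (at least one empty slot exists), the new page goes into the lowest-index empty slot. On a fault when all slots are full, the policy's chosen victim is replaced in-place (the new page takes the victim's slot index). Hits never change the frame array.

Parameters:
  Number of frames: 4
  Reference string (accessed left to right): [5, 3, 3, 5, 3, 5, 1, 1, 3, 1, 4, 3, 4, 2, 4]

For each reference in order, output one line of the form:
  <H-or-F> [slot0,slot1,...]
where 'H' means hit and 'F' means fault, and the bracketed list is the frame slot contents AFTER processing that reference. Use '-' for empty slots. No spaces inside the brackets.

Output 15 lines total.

F [5,-,-,-]
F [5,3,-,-]
H [5,3,-,-]
H [5,3,-,-]
H [5,3,-,-]
H [5,3,-,-]
F [5,3,1,-]
H [5,3,1,-]
H [5,3,1,-]
H [5,3,1,-]
F [5,3,1,4]
H [5,3,1,4]
H [5,3,1,4]
F [2,3,1,4]
H [2,3,1,4]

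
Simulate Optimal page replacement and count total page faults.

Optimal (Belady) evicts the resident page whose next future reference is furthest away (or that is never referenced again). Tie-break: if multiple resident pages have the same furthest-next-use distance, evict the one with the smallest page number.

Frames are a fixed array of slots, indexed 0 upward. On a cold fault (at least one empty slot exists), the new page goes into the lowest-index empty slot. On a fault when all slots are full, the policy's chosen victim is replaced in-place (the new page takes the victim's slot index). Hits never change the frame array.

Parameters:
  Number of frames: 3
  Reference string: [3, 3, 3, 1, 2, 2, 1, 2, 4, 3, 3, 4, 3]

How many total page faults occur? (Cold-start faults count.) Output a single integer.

Answer: 4

Derivation:
Step 0: ref 3 → FAULT, frames=[3,-,-]
Step 1: ref 3 → HIT, frames=[3,-,-]
Step 2: ref 3 → HIT, frames=[3,-,-]
Step 3: ref 1 → FAULT, frames=[3,1,-]
Step 4: ref 2 → FAULT, frames=[3,1,2]
Step 5: ref 2 → HIT, frames=[3,1,2]
Step 6: ref 1 → HIT, frames=[3,1,2]
Step 7: ref 2 → HIT, frames=[3,1,2]
Step 8: ref 4 → FAULT (evict 1), frames=[3,4,2]
Step 9: ref 3 → HIT, frames=[3,4,2]
Step 10: ref 3 → HIT, frames=[3,4,2]
Step 11: ref 4 → HIT, frames=[3,4,2]
Step 12: ref 3 → HIT, frames=[3,4,2]
Total faults: 4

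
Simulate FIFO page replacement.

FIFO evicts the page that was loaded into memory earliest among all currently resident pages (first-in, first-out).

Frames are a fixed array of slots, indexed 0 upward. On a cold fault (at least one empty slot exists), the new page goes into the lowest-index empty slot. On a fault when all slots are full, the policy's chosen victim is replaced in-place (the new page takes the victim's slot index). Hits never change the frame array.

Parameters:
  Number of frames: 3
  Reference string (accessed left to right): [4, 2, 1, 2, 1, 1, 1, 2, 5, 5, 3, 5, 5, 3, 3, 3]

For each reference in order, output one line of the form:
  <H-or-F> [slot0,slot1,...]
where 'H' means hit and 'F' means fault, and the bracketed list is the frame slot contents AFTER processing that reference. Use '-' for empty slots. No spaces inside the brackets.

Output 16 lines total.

F [4,-,-]
F [4,2,-]
F [4,2,1]
H [4,2,1]
H [4,2,1]
H [4,2,1]
H [4,2,1]
H [4,2,1]
F [5,2,1]
H [5,2,1]
F [5,3,1]
H [5,3,1]
H [5,3,1]
H [5,3,1]
H [5,3,1]
H [5,3,1]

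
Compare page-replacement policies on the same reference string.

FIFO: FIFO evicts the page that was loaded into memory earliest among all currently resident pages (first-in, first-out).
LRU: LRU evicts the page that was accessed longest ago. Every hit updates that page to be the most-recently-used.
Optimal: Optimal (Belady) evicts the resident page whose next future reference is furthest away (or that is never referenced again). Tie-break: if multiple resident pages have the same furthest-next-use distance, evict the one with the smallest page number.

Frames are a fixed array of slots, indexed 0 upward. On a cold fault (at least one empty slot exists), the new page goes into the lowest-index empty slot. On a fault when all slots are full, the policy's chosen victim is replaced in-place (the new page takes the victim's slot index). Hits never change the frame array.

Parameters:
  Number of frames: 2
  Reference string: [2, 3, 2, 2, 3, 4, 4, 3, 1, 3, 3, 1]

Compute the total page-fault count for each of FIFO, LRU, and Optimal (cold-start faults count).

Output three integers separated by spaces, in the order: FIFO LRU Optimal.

Answer: 5 4 4

Derivation:
--- FIFO ---
  step 0: ref 2 -> FAULT, frames=[2,-] (faults so far: 1)
  step 1: ref 3 -> FAULT, frames=[2,3] (faults so far: 2)
  step 2: ref 2 -> HIT, frames=[2,3] (faults so far: 2)
  step 3: ref 2 -> HIT, frames=[2,3] (faults so far: 2)
  step 4: ref 3 -> HIT, frames=[2,3] (faults so far: 2)
  step 5: ref 4 -> FAULT, evict 2, frames=[4,3] (faults so far: 3)
  step 6: ref 4 -> HIT, frames=[4,3] (faults so far: 3)
  step 7: ref 3 -> HIT, frames=[4,3] (faults so far: 3)
  step 8: ref 1 -> FAULT, evict 3, frames=[4,1] (faults so far: 4)
  step 9: ref 3 -> FAULT, evict 4, frames=[3,1] (faults so far: 5)
  step 10: ref 3 -> HIT, frames=[3,1] (faults so far: 5)
  step 11: ref 1 -> HIT, frames=[3,1] (faults so far: 5)
  FIFO total faults: 5
--- LRU ---
  step 0: ref 2 -> FAULT, frames=[2,-] (faults so far: 1)
  step 1: ref 3 -> FAULT, frames=[2,3] (faults so far: 2)
  step 2: ref 2 -> HIT, frames=[2,3] (faults so far: 2)
  step 3: ref 2 -> HIT, frames=[2,3] (faults so far: 2)
  step 4: ref 3 -> HIT, frames=[2,3] (faults so far: 2)
  step 5: ref 4 -> FAULT, evict 2, frames=[4,3] (faults so far: 3)
  step 6: ref 4 -> HIT, frames=[4,3] (faults so far: 3)
  step 7: ref 3 -> HIT, frames=[4,3] (faults so far: 3)
  step 8: ref 1 -> FAULT, evict 4, frames=[1,3] (faults so far: 4)
  step 9: ref 3 -> HIT, frames=[1,3] (faults so far: 4)
  step 10: ref 3 -> HIT, frames=[1,3] (faults so far: 4)
  step 11: ref 1 -> HIT, frames=[1,3] (faults so far: 4)
  LRU total faults: 4
--- Optimal ---
  step 0: ref 2 -> FAULT, frames=[2,-] (faults so far: 1)
  step 1: ref 3 -> FAULT, frames=[2,3] (faults so far: 2)
  step 2: ref 2 -> HIT, frames=[2,3] (faults so far: 2)
  step 3: ref 2 -> HIT, frames=[2,3] (faults so far: 2)
  step 4: ref 3 -> HIT, frames=[2,3] (faults so far: 2)
  step 5: ref 4 -> FAULT, evict 2, frames=[4,3] (faults so far: 3)
  step 6: ref 4 -> HIT, frames=[4,3] (faults so far: 3)
  step 7: ref 3 -> HIT, frames=[4,3] (faults so far: 3)
  step 8: ref 1 -> FAULT, evict 4, frames=[1,3] (faults so far: 4)
  step 9: ref 3 -> HIT, frames=[1,3] (faults so far: 4)
  step 10: ref 3 -> HIT, frames=[1,3] (faults so far: 4)
  step 11: ref 1 -> HIT, frames=[1,3] (faults so far: 4)
  Optimal total faults: 4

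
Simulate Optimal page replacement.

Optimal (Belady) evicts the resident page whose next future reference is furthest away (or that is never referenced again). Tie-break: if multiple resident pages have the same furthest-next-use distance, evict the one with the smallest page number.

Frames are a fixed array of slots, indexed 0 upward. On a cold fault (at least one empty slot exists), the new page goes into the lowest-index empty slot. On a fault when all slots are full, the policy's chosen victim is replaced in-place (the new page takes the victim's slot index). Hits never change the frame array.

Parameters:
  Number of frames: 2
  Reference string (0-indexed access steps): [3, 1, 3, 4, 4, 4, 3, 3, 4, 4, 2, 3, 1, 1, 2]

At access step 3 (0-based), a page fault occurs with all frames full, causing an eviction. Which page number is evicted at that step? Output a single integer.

Step 0: ref 3 -> FAULT, frames=[3,-]
Step 1: ref 1 -> FAULT, frames=[3,1]
Step 2: ref 3 -> HIT, frames=[3,1]
Step 3: ref 4 -> FAULT, evict 1, frames=[3,4]
At step 3: evicted page 1

Answer: 1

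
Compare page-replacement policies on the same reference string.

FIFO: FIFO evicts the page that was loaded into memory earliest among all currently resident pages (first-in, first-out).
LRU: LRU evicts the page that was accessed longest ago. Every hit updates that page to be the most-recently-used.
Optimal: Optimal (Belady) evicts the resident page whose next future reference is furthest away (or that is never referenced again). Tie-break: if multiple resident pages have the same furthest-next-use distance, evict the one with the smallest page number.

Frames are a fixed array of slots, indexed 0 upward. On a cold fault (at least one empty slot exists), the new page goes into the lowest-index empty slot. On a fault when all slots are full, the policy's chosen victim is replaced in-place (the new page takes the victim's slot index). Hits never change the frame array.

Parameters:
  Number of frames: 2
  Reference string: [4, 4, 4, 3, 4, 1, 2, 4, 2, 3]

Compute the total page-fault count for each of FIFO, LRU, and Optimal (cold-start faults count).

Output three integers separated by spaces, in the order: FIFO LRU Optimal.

Answer: 6 6 5

Derivation:
--- FIFO ---
  step 0: ref 4 -> FAULT, frames=[4,-] (faults so far: 1)
  step 1: ref 4 -> HIT, frames=[4,-] (faults so far: 1)
  step 2: ref 4 -> HIT, frames=[4,-] (faults so far: 1)
  step 3: ref 3 -> FAULT, frames=[4,3] (faults so far: 2)
  step 4: ref 4 -> HIT, frames=[4,3] (faults so far: 2)
  step 5: ref 1 -> FAULT, evict 4, frames=[1,3] (faults so far: 3)
  step 6: ref 2 -> FAULT, evict 3, frames=[1,2] (faults so far: 4)
  step 7: ref 4 -> FAULT, evict 1, frames=[4,2] (faults so far: 5)
  step 8: ref 2 -> HIT, frames=[4,2] (faults so far: 5)
  step 9: ref 3 -> FAULT, evict 2, frames=[4,3] (faults so far: 6)
  FIFO total faults: 6
--- LRU ---
  step 0: ref 4 -> FAULT, frames=[4,-] (faults so far: 1)
  step 1: ref 4 -> HIT, frames=[4,-] (faults so far: 1)
  step 2: ref 4 -> HIT, frames=[4,-] (faults so far: 1)
  step 3: ref 3 -> FAULT, frames=[4,3] (faults so far: 2)
  step 4: ref 4 -> HIT, frames=[4,3] (faults so far: 2)
  step 5: ref 1 -> FAULT, evict 3, frames=[4,1] (faults so far: 3)
  step 6: ref 2 -> FAULT, evict 4, frames=[2,1] (faults so far: 4)
  step 7: ref 4 -> FAULT, evict 1, frames=[2,4] (faults so far: 5)
  step 8: ref 2 -> HIT, frames=[2,4] (faults so far: 5)
  step 9: ref 3 -> FAULT, evict 4, frames=[2,3] (faults so far: 6)
  LRU total faults: 6
--- Optimal ---
  step 0: ref 4 -> FAULT, frames=[4,-] (faults so far: 1)
  step 1: ref 4 -> HIT, frames=[4,-] (faults so far: 1)
  step 2: ref 4 -> HIT, frames=[4,-] (faults so far: 1)
  step 3: ref 3 -> FAULT, frames=[4,3] (faults so far: 2)
  step 4: ref 4 -> HIT, frames=[4,3] (faults so far: 2)
  step 5: ref 1 -> FAULT, evict 3, frames=[4,1] (faults so far: 3)
  step 6: ref 2 -> FAULT, evict 1, frames=[4,2] (faults so far: 4)
  step 7: ref 4 -> HIT, frames=[4,2] (faults so far: 4)
  step 8: ref 2 -> HIT, frames=[4,2] (faults so far: 4)
  step 9: ref 3 -> FAULT, evict 2, frames=[4,3] (faults so far: 5)
  Optimal total faults: 5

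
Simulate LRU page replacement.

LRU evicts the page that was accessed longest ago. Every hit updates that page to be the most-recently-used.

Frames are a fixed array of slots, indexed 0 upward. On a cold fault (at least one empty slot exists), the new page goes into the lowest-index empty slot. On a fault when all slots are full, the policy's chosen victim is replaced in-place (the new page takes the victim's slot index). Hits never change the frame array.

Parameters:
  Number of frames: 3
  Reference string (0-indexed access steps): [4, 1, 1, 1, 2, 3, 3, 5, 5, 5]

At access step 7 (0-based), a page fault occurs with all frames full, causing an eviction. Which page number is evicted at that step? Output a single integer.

Answer: 1

Derivation:
Step 0: ref 4 -> FAULT, frames=[4,-,-]
Step 1: ref 1 -> FAULT, frames=[4,1,-]
Step 2: ref 1 -> HIT, frames=[4,1,-]
Step 3: ref 1 -> HIT, frames=[4,1,-]
Step 4: ref 2 -> FAULT, frames=[4,1,2]
Step 5: ref 3 -> FAULT, evict 4, frames=[3,1,2]
Step 6: ref 3 -> HIT, frames=[3,1,2]
Step 7: ref 5 -> FAULT, evict 1, frames=[3,5,2]
At step 7: evicted page 1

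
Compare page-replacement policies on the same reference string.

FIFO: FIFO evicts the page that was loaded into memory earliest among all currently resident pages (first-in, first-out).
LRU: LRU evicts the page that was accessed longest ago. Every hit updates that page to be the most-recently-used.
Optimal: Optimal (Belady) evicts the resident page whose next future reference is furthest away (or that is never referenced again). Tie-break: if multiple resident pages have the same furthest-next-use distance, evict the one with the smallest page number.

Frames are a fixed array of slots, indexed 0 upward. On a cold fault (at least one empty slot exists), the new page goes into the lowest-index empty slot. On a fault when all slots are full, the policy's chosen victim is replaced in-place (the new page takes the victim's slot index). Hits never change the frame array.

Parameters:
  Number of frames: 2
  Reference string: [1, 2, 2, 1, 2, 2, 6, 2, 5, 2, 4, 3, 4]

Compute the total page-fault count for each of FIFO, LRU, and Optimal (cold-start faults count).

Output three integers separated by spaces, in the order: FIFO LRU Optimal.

--- FIFO ---
  step 0: ref 1 -> FAULT, frames=[1,-] (faults so far: 1)
  step 1: ref 2 -> FAULT, frames=[1,2] (faults so far: 2)
  step 2: ref 2 -> HIT, frames=[1,2] (faults so far: 2)
  step 3: ref 1 -> HIT, frames=[1,2] (faults so far: 2)
  step 4: ref 2 -> HIT, frames=[1,2] (faults so far: 2)
  step 5: ref 2 -> HIT, frames=[1,2] (faults so far: 2)
  step 6: ref 6 -> FAULT, evict 1, frames=[6,2] (faults so far: 3)
  step 7: ref 2 -> HIT, frames=[6,2] (faults so far: 3)
  step 8: ref 5 -> FAULT, evict 2, frames=[6,5] (faults so far: 4)
  step 9: ref 2 -> FAULT, evict 6, frames=[2,5] (faults so far: 5)
  step 10: ref 4 -> FAULT, evict 5, frames=[2,4] (faults so far: 6)
  step 11: ref 3 -> FAULT, evict 2, frames=[3,4] (faults so far: 7)
  step 12: ref 4 -> HIT, frames=[3,4] (faults so far: 7)
  FIFO total faults: 7
--- LRU ---
  step 0: ref 1 -> FAULT, frames=[1,-] (faults so far: 1)
  step 1: ref 2 -> FAULT, frames=[1,2] (faults so far: 2)
  step 2: ref 2 -> HIT, frames=[1,2] (faults so far: 2)
  step 3: ref 1 -> HIT, frames=[1,2] (faults so far: 2)
  step 4: ref 2 -> HIT, frames=[1,2] (faults so far: 2)
  step 5: ref 2 -> HIT, frames=[1,2] (faults so far: 2)
  step 6: ref 6 -> FAULT, evict 1, frames=[6,2] (faults so far: 3)
  step 7: ref 2 -> HIT, frames=[6,2] (faults so far: 3)
  step 8: ref 5 -> FAULT, evict 6, frames=[5,2] (faults so far: 4)
  step 9: ref 2 -> HIT, frames=[5,2] (faults so far: 4)
  step 10: ref 4 -> FAULT, evict 5, frames=[4,2] (faults so far: 5)
  step 11: ref 3 -> FAULT, evict 2, frames=[4,3] (faults so far: 6)
  step 12: ref 4 -> HIT, frames=[4,3] (faults so far: 6)
  LRU total faults: 6
--- Optimal ---
  step 0: ref 1 -> FAULT, frames=[1,-] (faults so far: 1)
  step 1: ref 2 -> FAULT, frames=[1,2] (faults so far: 2)
  step 2: ref 2 -> HIT, frames=[1,2] (faults so far: 2)
  step 3: ref 1 -> HIT, frames=[1,2] (faults so far: 2)
  step 4: ref 2 -> HIT, frames=[1,2] (faults so far: 2)
  step 5: ref 2 -> HIT, frames=[1,2] (faults so far: 2)
  step 6: ref 6 -> FAULT, evict 1, frames=[6,2] (faults so far: 3)
  step 7: ref 2 -> HIT, frames=[6,2] (faults so far: 3)
  step 8: ref 5 -> FAULT, evict 6, frames=[5,2] (faults so far: 4)
  step 9: ref 2 -> HIT, frames=[5,2] (faults so far: 4)
  step 10: ref 4 -> FAULT, evict 2, frames=[5,4] (faults so far: 5)
  step 11: ref 3 -> FAULT, evict 5, frames=[3,4] (faults so far: 6)
  step 12: ref 4 -> HIT, frames=[3,4] (faults so far: 6)
  Optimal total faults: 6

Answer: 7 6 6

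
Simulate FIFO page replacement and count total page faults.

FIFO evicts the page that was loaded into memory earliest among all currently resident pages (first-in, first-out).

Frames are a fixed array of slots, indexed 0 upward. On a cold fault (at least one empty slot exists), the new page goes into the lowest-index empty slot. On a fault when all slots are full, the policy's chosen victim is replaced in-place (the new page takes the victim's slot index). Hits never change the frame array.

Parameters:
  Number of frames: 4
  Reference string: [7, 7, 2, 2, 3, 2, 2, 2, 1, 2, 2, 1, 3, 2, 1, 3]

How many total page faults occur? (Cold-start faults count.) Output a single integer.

Answer: 4

Derivation:
Step 0: ref 7 → FAULT, frames=[7,-,-,-]
Step 1: ref 7 → HIT, frames=[7,-,-,-]
Step 2: ref 2 → FAULT, frames=[7,2,-,-]
Step 3: ref 2 → HIT, frames=[7,2,-,-]
Step 4: ref 3 → FAULT, frames=[7,2,3,-]
Step 5: ref 2 → HIT, frames=[7,2,3,-]
Step 6: ref 2 → HIT, frames=[7,2,3,-]
Step 7: ref 2 → HIT, frames=[7,2,3,-]
Step 8: ref 1 → FAULT, frames=[7,2,3,1]
Step 9: ref 2 → HIT, frames=[7,2,3,1]
Step 10: ref 2 → HIT, frames=[7,2,3,1]
Step 11: ref 1 → HIT, frames=[7,2,3,1]
Step 12: ref 3 → HIT, frames=[7,2,3,1]
Step 13: ref 2 → HIT, frames=[7,2,3,1]
Step 14: ref 1 → HIT, frames=[7,2,3,1]
Step 15: ref 3 → HIT, frames=[7,2,3,1]
Total faults: 4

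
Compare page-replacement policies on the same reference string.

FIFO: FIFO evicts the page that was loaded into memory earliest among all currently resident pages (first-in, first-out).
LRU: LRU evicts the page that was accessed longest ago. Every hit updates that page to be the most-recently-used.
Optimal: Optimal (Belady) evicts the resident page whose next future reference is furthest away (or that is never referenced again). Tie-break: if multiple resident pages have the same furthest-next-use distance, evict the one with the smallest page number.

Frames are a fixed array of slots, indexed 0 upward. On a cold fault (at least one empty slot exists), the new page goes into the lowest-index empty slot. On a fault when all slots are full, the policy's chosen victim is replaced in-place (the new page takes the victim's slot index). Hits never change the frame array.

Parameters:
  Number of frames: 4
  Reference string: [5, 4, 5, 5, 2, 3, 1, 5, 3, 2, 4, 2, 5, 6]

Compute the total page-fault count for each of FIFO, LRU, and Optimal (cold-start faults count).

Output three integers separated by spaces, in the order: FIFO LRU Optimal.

Answer: 9 7 7

Derivation:
--- FIFO ---
  step 0: ref 5 -> FAULT, frames=[5,-,-,-] (faults so far: 1)
  step 1: ref 4 -> FAULT, frames=[5,4,-,-] (faults so far: 2)
  step 2: ref 5 -> HIT, frames=[5,4,-,-] (faults so far: 2)
  step 3: ref 5 -> HIT, frames=[5,4,-,-] (faults so far: 2)
  step 4: ref 2 -> FAULT, frames=[5,4,2,-] (faults so far: 3)
  step 5: ref 3 -> FAULT, frames=[5,4,2,3] (faults so far: 4)
  step 6: ref 1 -> FAULT, evict 5, frames=[1,4,2,3] (faults so far: 5)
  step 7: ref 5 -> FAULT, evict 4, frames=[1,5,2,3] (faults so far: 6)
  step 8: ref 3 -> HIT, frames=[1,5,2,3] (faults so far: 6)
  step 9: ref 2 -> HIT, frames=[1,5,2,3] (faults so far: 6)
  step 10: ref 4 -> FAULT, evict 2, frames=[1,5,4,3] (faults so far: 7)
  step 11: ref 2 -> FAULT, evict 3, frames=[1,5,4,2] (faults so far: 8)
  step 12: ref 5 -> HIT, frames=[1,5,4,2] (faults so far: 8)
  step 13: ref 6 -> FAULT, evict 1, frames=[6,5,4,2] (faults so far: 9)
  FIFO total faults: 9
--- LRU ---
  step 0: ref 5 -> FAULT, frames=[5,-,-,-] (faults so far: 1)
  step 1: ref 4 -> FAULT, frames=[5,4,-,-] (faults so far: 2)
  step 2: ref 5 -> HIT, frames=[5,4,-,-] (faults so far: 2)
  step 3: ref 5 -> HIT, frames=[5,4,-,-] (faults so far: 2)
  step 4: ref 2 -> FAULT, frames=[5,4,2,-] (faults so far: 3)
  step 5: ref 3 -> FAULT, frames=[5,4,2,3] (faults so far: 4)
  step 6: ref 1 -> FAULT, evict 4, frames=[5,1,2,3] (faults so far: 5)
  step 7: ref 5 -> HIT, frames=[5,1,2,3] (faults so far: 5)
  step 8: ref 3 -> HIT, frames=[5,1,2,3] (faults so far: 5)
  step 9: ref 2 -> HIT, frames=[5,1,2,3] (faults so far: 5)
  step 10: ref 4 -> FAULT, evict 1, frames=[5,4,2,3] (faults so far: 6)
  step 11: ref 2 -> HIT, frames=[5,4,2,3] (faults so far: 6)
  step 12: ref 5 -> HIT, frames=[5,4,2,3] (faults so far: 6)
  step 13: ref 6 -> FAULT, evict 3, frames=[5,4,2,6] (faults so far: 7)
  LRU total faults: 7
--- Optimal ---
  step 0: ref 5 -> FAULT, frames=[5,-,-,-] (faults so far: 1)
  step 1: ref 4 -> FAULT, frames=[5,4,-,-] (faults so far: 2)
  step 2: ref 5 -> HIT, frames=[5,4,-,-] (faults so far: 2)
  step 3: ref 5 -> HIT, frames=[5,4,-,-] (faults so far: 2)
  step 4: ref 2 -> FAULT, frames=[5,4,2,-] (faults so far: 3)
  step 5: ref 3 -> FAULT, frames=[5,4,2,3] (faults so far: 4)
  step 6: ref 1 -> FAULT, evict 4, frames=[5,1,2,3] (faults so far: 5)
  step 7: ref 5 -> HIT, frames=[5,1,2,3] (faults so far: 5)
  step 8: ref 3 -> HIT, frames=[5,1,2,3] (faults so far: 5)
  step 9: ref 2 -> HIT, frames=[5,1,2,3] (faults so far: 5)
  step 10: ref 4 -> FAULT, evict 1, frames=[5,4,2,3] (faults so far: 6)
  step 11: ref 2 -> HIT, frames=[5,4,2,3] (faults so far: 6)
  step 12: ref 5 -> HIT, frames=[5,4,2,3] (faults so far: 6)
  step 13: ref 6 -> FAULT, evict 2, frames=[5,4,6,3] (faults so far: 7)
  Optimal total faults: 7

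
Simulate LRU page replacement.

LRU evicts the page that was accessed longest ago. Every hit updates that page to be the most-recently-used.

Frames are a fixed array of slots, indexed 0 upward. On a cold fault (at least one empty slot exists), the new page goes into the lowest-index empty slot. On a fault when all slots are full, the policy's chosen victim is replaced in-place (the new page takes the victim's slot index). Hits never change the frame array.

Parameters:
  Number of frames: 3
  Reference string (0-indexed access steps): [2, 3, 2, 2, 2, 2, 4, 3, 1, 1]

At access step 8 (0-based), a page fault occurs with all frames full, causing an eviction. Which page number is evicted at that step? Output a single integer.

Answer: 2

Derivation:
Step 0: ref 2 -> FAULT, frames=[2,-,-]
Step 1: ref 3 -> FAULT, frames=[2,3,-]
Step 2: ref 2 -> HIT, frames=[2,3,-]
Step 3: ref 2 -> HIT, frames=[2,3,-]
Step 4: ref 2 -> HIT, frames=[2,3,-]
Step 5: ref 2 -> HIT, frames=[2,3,-]
Step 6: ref 4 -> FAULT, frames=[2,3,4]
Step 7: ref 3 -> HIT, frames=[2,3,4]
Step 8: ref 1 -> FAULT, evict 2, frames=[1,3,4]
At step 8: evicted page 2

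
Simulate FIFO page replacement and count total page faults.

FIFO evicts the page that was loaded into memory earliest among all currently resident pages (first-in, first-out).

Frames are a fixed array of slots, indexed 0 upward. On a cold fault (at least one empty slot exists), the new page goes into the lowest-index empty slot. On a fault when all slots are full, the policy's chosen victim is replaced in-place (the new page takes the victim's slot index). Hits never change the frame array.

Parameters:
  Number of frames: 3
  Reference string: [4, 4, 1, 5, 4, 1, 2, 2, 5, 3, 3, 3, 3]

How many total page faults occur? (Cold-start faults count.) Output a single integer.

Answer: 5

Derivation:
Step 0: ref 4 → FAULT, frames=[4,-,-]
Step 1: ref 4 → HIT, frames=[4,-,-]
Step 2: ref 1 → FAULT, frames=[4,1,-]
Step 3: ref 5 → FAULT, frames=[4,1,5]
Step 4: ref 4 → HIT, frames=[4,1,5]
Step 5: ref 1 → HIT, frames=[4,1,5]
Step 6: ref 2 → FAULT (evict 4), frames=[2,1,5]
Step 7: ref 2 → HIT, frames=[2,1,5]
Step 8: ref 5 → HIT, frames=[2,1,5]
Step 9: ref 3 → FAULT (evict 1), frames=[2,3,5]
Step 10: ref 3 → HIT, frames=[2,3,5]
Step 11: ref 3 → HIT, frames=[2,3,5]
Step 12: ref 3 → HIT, frames=[2,3,5]
Total faults: 5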